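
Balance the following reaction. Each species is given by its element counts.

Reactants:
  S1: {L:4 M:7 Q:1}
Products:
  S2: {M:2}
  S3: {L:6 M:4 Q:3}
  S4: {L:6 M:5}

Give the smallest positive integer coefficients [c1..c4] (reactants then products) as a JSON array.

L: 3·4 = 12 | 6·0+1·6+1·6 = 12
M: 3·7 = 21 | 6·2+1·4+1·5 = 21
Q: 3·1 = 3 | 6·0+1·3+1·0 = 3
gcd(3,6,1,1) = 1

Coefficients: [3, 6, 1, 1]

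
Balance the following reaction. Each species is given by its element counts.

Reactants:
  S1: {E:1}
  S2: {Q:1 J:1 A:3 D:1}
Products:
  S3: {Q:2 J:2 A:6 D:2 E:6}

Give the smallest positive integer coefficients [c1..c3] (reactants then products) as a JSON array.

Q: 6·0+2·1 = 2 | 1·2 = 2
J: 6·0+2·1 = 2 | 1·2 = 2
A: 6·0+2·3 = 6 | 1·6 = 6
D: 6·0+2·1 = 2 | 1·2 = 2
E: 6·1+2·0 = 6 | 1·6 = 6
gcd(6,2,1) = 1

Coefficients: [6, 2, 1]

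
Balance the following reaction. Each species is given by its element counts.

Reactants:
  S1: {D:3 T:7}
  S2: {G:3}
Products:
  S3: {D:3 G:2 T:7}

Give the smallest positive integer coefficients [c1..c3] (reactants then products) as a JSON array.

D: 3·3+2·0 = 9 | 3·3 = 9
G: 3·0+2·3 = 6 | 3·2 = 6
T: 3·7+2·0 = 21 | 3·7 = 21
gcd(3,2,3) = 1

Coefficients: [3, 2, 3]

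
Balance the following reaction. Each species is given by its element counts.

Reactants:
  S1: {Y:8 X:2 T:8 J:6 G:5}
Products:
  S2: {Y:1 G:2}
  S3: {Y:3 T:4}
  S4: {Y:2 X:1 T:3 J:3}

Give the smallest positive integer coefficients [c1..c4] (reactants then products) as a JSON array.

Y: 2·8 = 16 | 5·1+1·3+4·2 = 16
X: 2·2 = 4 | 5·0+1·0+4·1 = 4
T: 2·8 = 16 | 5·0+1·4+4·3 = 16
J: 2·6 = 12 | 5·0+1·0+4·3 = 12
G: 2·5 = 10 | 5·2+1·0+4·0 = 10
gcd(2,5,1,4) = 1

Coefficients: [2, 5, 1, 4]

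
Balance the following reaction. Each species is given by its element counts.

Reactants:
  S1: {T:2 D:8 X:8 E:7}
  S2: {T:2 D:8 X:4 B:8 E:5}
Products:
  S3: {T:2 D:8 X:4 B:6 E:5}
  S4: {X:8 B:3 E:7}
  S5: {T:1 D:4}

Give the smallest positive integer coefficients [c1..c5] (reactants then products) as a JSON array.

T: 2·2+3·2 = 10 | 3·2+2·0+4·1 = 10
D: 2·8+3·8 = 40 | 3·8+2·0+4·4 = 40
X: 2·8+3·4 = 28 | 3·4+2·8+4·0 = 28
B: 2·0+3·8 = 24 | 3·6+2·3+4·0 = 24
E: 2·7+3·5 = 29 | 3·5+2·7+4·0 = 29
gcd(2,3,3,2,4) = 1

Coefficients: [2, 3, 3, 2, 4]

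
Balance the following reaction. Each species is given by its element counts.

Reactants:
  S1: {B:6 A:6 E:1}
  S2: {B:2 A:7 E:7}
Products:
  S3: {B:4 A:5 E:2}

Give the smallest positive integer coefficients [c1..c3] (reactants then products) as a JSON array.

B: 3·6+1·2 = 20 | 5·4 = 20
A: 3·6+1·7 = 25 | 5·5 = 25
E: 3·1+1·7 = 10 | 5·2 = 10
gcd(3,1,5) = 1

Coefficients: [3, 1, 5]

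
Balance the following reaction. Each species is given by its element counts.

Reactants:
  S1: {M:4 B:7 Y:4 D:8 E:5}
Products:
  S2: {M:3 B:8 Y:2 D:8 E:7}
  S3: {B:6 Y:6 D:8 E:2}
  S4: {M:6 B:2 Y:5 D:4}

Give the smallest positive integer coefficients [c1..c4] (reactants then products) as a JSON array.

Coefficients: [6, 4, 1, 2]

M: 6·4 = 24 | 4·3+1·0+2·6 = 24
B: 6·7 = 42 | 4·8+1·6+2·2 = 42
Y: 6·4 = 24 | 4·2+1·6+2·5 = 24
D: 6·8 = 48 | 4·8+1·8+2·4 = 48
E: 6·5 = 30 | 4·7+1·2+2·0 = 30
gcd(6,4,1,2) = 1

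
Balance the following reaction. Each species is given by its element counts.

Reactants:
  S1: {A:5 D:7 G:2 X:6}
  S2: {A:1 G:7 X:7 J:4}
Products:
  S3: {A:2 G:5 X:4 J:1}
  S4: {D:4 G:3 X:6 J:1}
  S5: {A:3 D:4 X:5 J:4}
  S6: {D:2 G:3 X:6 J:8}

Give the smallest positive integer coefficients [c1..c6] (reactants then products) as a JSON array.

A: 2·5+5·1 = 15 | 6·2+2·0+1·3+1·0 = 15
D: 2·7+5·0 = 14 | 6·0+2·4+1·4+1·2 = 14
G: 2·2+5·7 = 39 | 6·5+2·3+1·0+1·3 = 39
X: 2·6+5·7 = 47 | 6·4+2·6+1·5+1·6 = 47
J: 2·0+5·4 = 20 | 6·1+2·1+1·4+1·8 = 20
gcd(2,5,6,2,1,1) = 1

Coefficients: [2, 5, 6, 2, 1, 1]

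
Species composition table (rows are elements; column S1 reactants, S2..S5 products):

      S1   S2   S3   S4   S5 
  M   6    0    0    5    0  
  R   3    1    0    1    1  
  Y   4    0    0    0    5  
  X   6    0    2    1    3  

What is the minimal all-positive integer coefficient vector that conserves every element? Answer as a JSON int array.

Coefficients: [5, 5, 6, 6, 4]

M: 5·6 = 30 | 5·0+6·0+6·5+4·0 = 30
R: 5·3 = 15 | 5·1+6·0+6·1+4·1 = 15
Y: 5·4 = 20 | 5·0+6·0+6·0+4·5 = 20
X: 5·6 = 30 | 5·0+6·2+6·1+4·3 = 30
gcd(5,5,6,6,4) = 1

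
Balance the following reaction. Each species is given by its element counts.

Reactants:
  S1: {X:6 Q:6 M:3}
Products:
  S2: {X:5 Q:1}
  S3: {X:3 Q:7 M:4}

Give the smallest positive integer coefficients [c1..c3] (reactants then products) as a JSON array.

X: 4·6 = 24 | 3·5+3·3 = 24
Q: 4·6 = 24 | 3·1+3·7 = 24
M: 4·3 = 12 | 3·0+3·4 = 12
gcd(4,3,3) = 1

Coefficients: [4, 3, 3]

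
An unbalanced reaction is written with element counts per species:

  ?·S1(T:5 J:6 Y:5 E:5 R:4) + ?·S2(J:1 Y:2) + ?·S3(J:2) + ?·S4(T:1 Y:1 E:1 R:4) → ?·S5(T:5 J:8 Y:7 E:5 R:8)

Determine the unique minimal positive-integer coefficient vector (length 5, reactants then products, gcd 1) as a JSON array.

Coefficients: [3, 4, 5, 5, 4]

T: 3·5+4·0+5·0+5·1 = 20 | 4·5 = 20
J: 3·6+4·1+5·2+5·0 = 32 | 4·8 = 32
Y: 3·5+4·2+5·0+5·1 = 28 | 4·7 = 28
E: 3·5+4·0+5·0+5·1 = 20 | 4·5 = 20
R: 3·4+4·0+5·0+5·4 = 32 | 4·8 = 32
gcd(3,4,5,5,4) = 1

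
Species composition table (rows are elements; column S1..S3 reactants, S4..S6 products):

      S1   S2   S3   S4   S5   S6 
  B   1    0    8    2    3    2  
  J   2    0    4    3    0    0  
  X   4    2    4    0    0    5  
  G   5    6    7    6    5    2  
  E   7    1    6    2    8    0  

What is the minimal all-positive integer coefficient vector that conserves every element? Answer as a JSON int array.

Coefficients: [1, 5, 4, 6, 3, 6]

B: 1·1+5·0+4·8 = 33 | 6·2+3·3+6·2 = 33
J: 1·2+5·0+4·4 = 18 | 6·3+3·0+6·0 = 18
X: 1·4+5·2+4·4 = 30 | 6·0+3·0+6·5 = 30
G: 1·5+5·6+4·7 = 63 | 6·6+3·5+6·2 = 63
E: 1·7+5·1+4·6 = 36 | 6·2+3·8+6·0 = 36
gcd(1,5,4,6,3,6) = 1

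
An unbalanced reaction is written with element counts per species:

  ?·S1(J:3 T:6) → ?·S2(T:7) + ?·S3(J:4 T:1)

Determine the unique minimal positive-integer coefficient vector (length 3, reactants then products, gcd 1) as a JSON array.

J: 4·3 = 12 | 3·0+3·4 = 12
T: 4·6 = 24 | 3·7+3·1 = 24
gcd(4,3,3) = 1

Coefficients: [4, 3, 3]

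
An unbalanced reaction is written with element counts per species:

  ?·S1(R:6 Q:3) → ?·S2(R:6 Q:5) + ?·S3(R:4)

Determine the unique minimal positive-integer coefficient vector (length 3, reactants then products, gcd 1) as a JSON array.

Coefficients: [5, 3, 3]

R: 5·6 = 30 | 3·6+3·4 = 30
Q: 5·3 = 15 | 3·5+3·0 = 15
gcd(5,3,3) = 1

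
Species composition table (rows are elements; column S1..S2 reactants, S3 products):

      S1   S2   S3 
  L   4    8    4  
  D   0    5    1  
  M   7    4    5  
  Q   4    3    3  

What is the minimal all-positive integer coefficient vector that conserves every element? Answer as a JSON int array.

Coefficients: [3, 1, 5]

L: 3·4+1·8 = 20 | 5·4 = 20
D: 3·0+1·5 = 5 | 5·1 = 5
M: 3·7+1·4 = 25 | 5·5 = 25
Q: 3·4+1·3 = 15 | 5·3 = 15
gcd(3,1,5) = 1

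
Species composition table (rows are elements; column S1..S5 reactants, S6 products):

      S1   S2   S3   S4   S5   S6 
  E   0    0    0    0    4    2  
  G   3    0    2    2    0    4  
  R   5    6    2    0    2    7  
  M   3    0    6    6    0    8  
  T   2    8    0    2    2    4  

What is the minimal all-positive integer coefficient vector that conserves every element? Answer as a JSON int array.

Coefficients: [4, 1, 5, 1, 3, 6]

E: 4·0+1·0+5·0+1·0+3·4 = 12 | 6·2 = 12
G: 4·3+1·0+5·2+1·2+3·0 = 24 | 6·4 = 24
R: 4·5+1·6+5·2+1·0+3·2 = 42 | 6·7 = 42
M: 4·3+1·0+5·6+1·6+3·0 = 48 | 6·8 = 48
T: 4·2+1·8+5·0+1·2+3·2 = 24 | 6·4 = 24
gcd(4,1,5,1,3,6) = 1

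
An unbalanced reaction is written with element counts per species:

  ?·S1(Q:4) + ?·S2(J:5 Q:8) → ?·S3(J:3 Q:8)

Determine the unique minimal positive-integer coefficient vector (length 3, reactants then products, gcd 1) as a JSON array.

J: 4·0+3·5 = 15 | 5·3 = 15
Q: 4·4+3·8 = 40 | 5·8 = 40
gcd(4,3,5) = 1

Coefficients: [4, 3, 5]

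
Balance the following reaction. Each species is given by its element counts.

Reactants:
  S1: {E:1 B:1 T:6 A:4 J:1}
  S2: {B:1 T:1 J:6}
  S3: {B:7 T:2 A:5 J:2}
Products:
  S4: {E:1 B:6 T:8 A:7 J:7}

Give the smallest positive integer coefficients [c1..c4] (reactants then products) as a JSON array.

Coefficients: [5, 4, 3, 5]

E: 5·1+4·0+3·0 = 5 | 5·1 = 5
B: 5·1+4·1+3·7 = 30 | 5·6 = 30
T: 5·6+4·1+3·2 = 40 | 5·8 = 40
A: 5·4+4·0+3·5 = 35 | 5·7 = 35
J: 5·1+4·6+3·2 = 35 | 5·7 = 35
gcd(5,4,3,5) = 1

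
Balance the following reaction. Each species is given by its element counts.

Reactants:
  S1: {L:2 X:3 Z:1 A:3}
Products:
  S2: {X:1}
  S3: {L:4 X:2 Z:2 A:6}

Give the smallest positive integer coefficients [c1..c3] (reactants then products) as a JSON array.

Coefficients: [2, 4, 1]

L: 2·2 = 4 | 4·0+1·4 = 4
X: 2·3 = 6 | 4·1+1·2 = 6
Z: 2·1 = 2 | 4·0+1·2 = 2
A: 2·3 = 6 | 4·0+1·6 = 6
gcd(2,4,1) = 1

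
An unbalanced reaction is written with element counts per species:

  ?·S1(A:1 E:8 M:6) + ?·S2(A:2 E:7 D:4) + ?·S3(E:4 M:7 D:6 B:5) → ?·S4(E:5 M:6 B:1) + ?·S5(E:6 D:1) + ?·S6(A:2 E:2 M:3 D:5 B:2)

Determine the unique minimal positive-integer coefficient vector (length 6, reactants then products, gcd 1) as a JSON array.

A: 4·1+3·2+3·0 = 10 | 5·0+5·0+5·2 = 10
E: 4·8+3·7+3·4 = 65 | 5·5+5·6+5·2 = 65
M: 4·6+3·0+3·7 = 45 | 5·6+5·0+5·3 = 45
D: 4·0+3·4+3·6 = 30 | 5·0+5·1+5·5 = 30
B: 4·0+3·0+3·5 = 15 | 5·1+5·0+5·2 = 15
gcd(4,3,3,5,5,5) = 1

Coefficients: [4, 3, 3, 5, 5, 5]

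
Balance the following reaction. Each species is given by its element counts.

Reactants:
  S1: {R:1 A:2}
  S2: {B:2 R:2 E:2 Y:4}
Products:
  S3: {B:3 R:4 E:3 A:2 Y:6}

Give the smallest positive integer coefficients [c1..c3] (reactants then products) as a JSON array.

B: 2·0+3·2 = 6 | 2·3 = 6
R: 2·1+3·2 = 8 | 2·4 = 8
E: 2·0+3·2 = 6 | 2·3 = 6
A: 2·2+3·0 = 4 | 2·2 = 4
Y: 2·0+3·4 = 12 | 2·6 = 12
gcd(2,3,2) = 1

Coefficients: [2, 3, 2]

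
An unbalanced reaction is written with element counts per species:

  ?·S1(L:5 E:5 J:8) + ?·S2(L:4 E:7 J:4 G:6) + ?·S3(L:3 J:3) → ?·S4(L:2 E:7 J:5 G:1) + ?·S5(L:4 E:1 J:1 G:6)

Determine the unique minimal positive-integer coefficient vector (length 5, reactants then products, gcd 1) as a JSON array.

L: 1·5+6·4+1·3 = 32 | 6·2+5·4 = 32
E: 1·5+6·7+1·0 = 47 | 6·7+5·1 = 47
J: 1·8+6·4+1·3 = 35 | 6·5+5·1 = 35
G: 1·0+6·6+1·0 = 36 | 6·1+5·6 = 36
gcd(1,6,1,6,5) = 1

Coefficients: [1, 6, 1, 6, 5]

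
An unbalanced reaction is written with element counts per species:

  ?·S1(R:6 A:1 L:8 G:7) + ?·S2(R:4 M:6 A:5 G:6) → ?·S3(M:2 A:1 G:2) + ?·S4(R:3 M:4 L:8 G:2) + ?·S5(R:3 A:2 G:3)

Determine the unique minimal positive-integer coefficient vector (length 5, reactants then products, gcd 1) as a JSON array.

R: 2·6+3·4 = 24 | 5·0+2·3+6·3 = 24
M: 2·0+3·6 = 18 | 5·2+2·4+6·0 = 18
A: 2·1+3·5 = 17 | 5·1+2·0+6·2 = 17
L: 2·8+3·0 = 16 | 5·0+2·8+6·0 = 16
G: 2·7+3·6 = 32 | 5·2+2·2+6·3 = 32
gcd(2,3,5,2,6) = 1

Coefficients: [2, 3, 5, 2, 6]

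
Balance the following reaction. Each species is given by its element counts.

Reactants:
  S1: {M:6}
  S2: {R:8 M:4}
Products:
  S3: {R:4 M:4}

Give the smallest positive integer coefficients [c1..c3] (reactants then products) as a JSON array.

Coefficients: [2, 3, 6]

R: 2·0+3·8 = 24 | 6·4 = 24
M: 2·6+3·4 = 24 | 6·4 = 24
gcd(2,3,6) = 1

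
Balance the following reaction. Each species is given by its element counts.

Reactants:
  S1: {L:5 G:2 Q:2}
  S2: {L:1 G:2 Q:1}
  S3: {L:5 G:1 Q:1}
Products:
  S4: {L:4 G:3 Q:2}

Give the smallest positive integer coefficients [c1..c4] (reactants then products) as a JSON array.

Coefficients: [2, 5, 1, 5]

L: 2·5+5·1+1·5 = 20 | 5·4 = 20
G: 2·2+5·2+1·1 = 15 | 5·3 = 15
Q: 2·2+5·1+1·1 = 10 | 5·2 = 10
gcd(2,5,1,5) = 1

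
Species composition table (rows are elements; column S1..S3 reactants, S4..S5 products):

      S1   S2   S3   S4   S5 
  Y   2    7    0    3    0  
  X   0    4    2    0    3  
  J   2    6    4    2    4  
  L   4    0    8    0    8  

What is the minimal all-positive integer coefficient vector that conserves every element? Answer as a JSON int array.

Coefficients: [2, 2, 5, 6, 6]

Y: 2·2+2·7+5·0 = 18 | 6·3+6·0 = 18
X: 2·0+2·4+5·2 = 18 | 6·0+6·3 = 18
J: 2·2+2·6+5·4 = 36 | 6·2+6·4 = 36
L: 2·4+2·0+5·8 = 48 | 6·0+6·8 = 48
gcd(2,2,5,6,6) = 1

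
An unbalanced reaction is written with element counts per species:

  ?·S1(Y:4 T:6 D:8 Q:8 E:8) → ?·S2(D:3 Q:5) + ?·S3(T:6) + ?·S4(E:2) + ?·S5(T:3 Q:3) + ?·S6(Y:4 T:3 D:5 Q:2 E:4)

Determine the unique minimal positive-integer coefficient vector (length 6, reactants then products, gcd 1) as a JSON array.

Coefficients: [3, 3, 1, 6, 1, 3]

Y: 3·4 = 12 | 3·0+1·0+6·0+1·0+3·4 = 12
T: 3·6 = 18 | 3·0+1·6+6·0+1·3+3·3 = 18
D: 3·8 = 24 | 3·3+1·0+6·0+1·0+3·5 = 24
Q: 3·8 = 24 | 3·5+1·0+6·0+1·3+3·2 = 24
E: 3·8 = 24 | 3·0+1·0+6·2+1·0+3·4 = 24
gcd(3,3,1,6,1,3) = 1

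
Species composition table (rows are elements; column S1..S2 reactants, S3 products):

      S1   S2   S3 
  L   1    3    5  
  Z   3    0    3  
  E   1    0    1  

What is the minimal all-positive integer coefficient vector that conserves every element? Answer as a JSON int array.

Coefficients: [3, 4, 3]

L: 3·1+4·3 = 15 | 3·5 = 15
Z: 3·3+4·0 = 9 | 3·3 = 9
E: 3·1+4·0 = 3 | 3·1 = 3
gcd(3,4,3) = 1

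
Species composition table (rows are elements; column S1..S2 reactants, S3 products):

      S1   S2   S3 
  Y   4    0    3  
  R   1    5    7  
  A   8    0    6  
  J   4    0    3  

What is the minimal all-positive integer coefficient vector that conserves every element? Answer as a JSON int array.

Coefficients: [3, 5, 4]

Y: 3·4+5·0 = 12 | 4·3 = 12
R: 3·1+5·5 = 28 | 4·7 = 28
A: 3·8+5·0 = 24 | 4·6 = 24
J: 3·4+5·0 = 12 | 4·3 = 12
gcd(3,5,4) = 1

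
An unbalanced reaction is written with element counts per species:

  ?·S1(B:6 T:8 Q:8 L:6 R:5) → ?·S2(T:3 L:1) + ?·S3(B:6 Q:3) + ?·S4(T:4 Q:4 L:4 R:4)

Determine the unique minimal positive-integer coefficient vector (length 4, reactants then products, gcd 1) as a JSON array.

B: 4·6 = 24 | 4·0+4·6+5·0 = 24
T: 4·8 = 32 | 4·3+4·0+5·4 = 32
Q: 4·8 = 32 | 4·0+4·3+5·4 = 32
L: 4·6 = 24 | 4·1+4·0+5·4 = 24
R: 4·5 = 20 | 4·0+4·0+5·4 = 20
gcd(4,4,4,5) = 1

Coefficients: [4, 4, 4, 5]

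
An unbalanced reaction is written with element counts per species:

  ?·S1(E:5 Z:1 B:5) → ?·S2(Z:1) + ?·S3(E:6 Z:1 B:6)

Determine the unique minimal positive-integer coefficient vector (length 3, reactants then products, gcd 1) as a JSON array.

Coefficients: [6, 1, 5]

E: 6·5 = 30 | 1·0+5·6 = 30
Z: 6·1 = 6 | 1·1+5·1 = 6
B: 6·5 = 30 | 1·0+5·6 = 30
gcd(6,1,5) = 1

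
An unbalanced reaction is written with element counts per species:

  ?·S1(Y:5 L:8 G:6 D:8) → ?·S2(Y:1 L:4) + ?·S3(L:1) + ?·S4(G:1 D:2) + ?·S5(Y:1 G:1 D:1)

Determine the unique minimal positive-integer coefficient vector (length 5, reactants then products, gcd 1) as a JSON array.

Coefficients: [1, 1, 4, 2, 4]

Y: 1·5 = 5 | 1·1+4·0+2·0+4·1 = 5
L: 1·8 = 8 | 1·4+4·1+2·0+4·0 = 8
G: 1·6 = 6 | 1·0+4·0+2·1+4·1 = 6
D: 1·8 = 8 | 1·0+4·0+2·2+4·1 = 8
gcd(1,1,4,2,4) = 1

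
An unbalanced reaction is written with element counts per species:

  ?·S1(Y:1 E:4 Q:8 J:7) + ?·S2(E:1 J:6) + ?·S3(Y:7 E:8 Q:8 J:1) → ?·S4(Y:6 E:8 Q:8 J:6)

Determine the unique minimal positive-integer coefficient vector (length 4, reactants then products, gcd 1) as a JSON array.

Y: 1·1+4·0+5·7 = 36 | 6·6 = 36
E: 1·4+4·1+5·8 = 48 | 6·8 = 48
Q: 1·8+4·0+5·8 = 48 | 6·8 = 48
J: 1·7+4·6+5·1 = 36 | 6·6 = 36
gcd(1,4,5,6) = 1

Coefficients: [1, 4, 5, 6]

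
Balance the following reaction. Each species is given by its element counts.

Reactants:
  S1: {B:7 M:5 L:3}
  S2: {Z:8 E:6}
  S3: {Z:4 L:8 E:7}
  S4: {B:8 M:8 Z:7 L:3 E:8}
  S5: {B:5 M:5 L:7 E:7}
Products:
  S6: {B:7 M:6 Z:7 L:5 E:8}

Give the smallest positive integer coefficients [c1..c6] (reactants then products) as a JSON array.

Coefficients: [3, 3, 1, 2, 1, 6]

B: 3·7+3·0+1·0+2·8+1·5 = 42 | 6·7 = 42
M: 3·5+3·0+1·0+2·8+1·5 = 36 | 6·6 = 36
Z: 3·0+3·8+1·4+2·7+1·0 = 42 | 6·7 = 42
L: 3·3+3·0+1·8+2·3+1·7 = 30 | 6·5 = 30
E: 3·0+3·6+1·7+2·8+1·7 = 48 | 6·8 = 48
gcd(3,3,1,2,1,6) = 1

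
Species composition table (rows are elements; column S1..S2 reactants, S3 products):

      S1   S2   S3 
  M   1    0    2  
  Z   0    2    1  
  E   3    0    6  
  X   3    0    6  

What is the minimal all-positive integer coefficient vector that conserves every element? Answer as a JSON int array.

Coefficients: [4, 1, 2]

M: 4·1+1·0 = 4 | 2·2 = 4
Z: 4·0+1·2 = 2 | 2·1 = 2
E: 4·3+1·0 = 12 | 2·6 = 12
X: 4·3+1·0 = 12 | 2·6 = 12
gcd(4,1,2) = 1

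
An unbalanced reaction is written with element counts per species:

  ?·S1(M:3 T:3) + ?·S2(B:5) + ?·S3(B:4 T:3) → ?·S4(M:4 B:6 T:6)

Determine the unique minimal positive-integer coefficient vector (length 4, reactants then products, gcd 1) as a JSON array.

Coefficients: [4, 2, 2, 3]

M: 4·3+2·0+2·0 = 12 | 3·4 = 12
B: 4·0+2·5+2·4 = 18 | 3·6 = 18
T: 4·3+2·0+2·3 = 18 | 3·6 = 18
gcd(4,2,2,3) = 1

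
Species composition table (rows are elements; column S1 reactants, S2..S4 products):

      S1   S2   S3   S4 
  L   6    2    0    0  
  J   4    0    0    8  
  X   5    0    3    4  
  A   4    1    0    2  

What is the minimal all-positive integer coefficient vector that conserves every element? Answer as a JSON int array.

L: 2·6 = 12 | 6·2+2·0+1·0 = 12
J: 2·4 = 8 | 6·0+2·0+1·8 = 8
X: 2·5 = 10 | 6·0+2·3+1·4 = 10
A: 2·4 = 8 | 6·1+2·0+1·2 = 8
gcd(2,6,2,1) = 1

Coefficients: [2, 6, 2, 1]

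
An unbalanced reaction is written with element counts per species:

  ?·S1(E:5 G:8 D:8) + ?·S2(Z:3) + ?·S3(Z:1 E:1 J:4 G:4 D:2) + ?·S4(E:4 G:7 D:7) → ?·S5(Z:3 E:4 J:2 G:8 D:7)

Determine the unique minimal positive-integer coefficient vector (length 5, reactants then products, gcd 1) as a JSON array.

Coefficients: [1, 5, 3, 4, 6]

Z: 1·0+5·3+3·1+4·0 = 18 | 6·3 = 18
E: 1·5+5·0+3·1+4·4 = 24 | 6·4 = 24
J: 1·0+5·0+3·4+4·0 = 12 | 6·2 = 12
G: 1·8+5·0+3·4+4·7 = 48 | 6·8 = 48
D: 1·8+5·0+3·2+4·7 = 42 | 6·7 = 42
gcd(1,5,3,4,6) = 1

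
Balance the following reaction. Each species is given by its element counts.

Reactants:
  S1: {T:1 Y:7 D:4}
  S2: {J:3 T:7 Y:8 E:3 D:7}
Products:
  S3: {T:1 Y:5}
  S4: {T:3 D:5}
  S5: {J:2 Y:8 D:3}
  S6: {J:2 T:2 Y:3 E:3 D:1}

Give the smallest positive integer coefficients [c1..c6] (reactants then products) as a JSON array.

Coefficients: [3, 4, 5, 6, 2, 4]

J: 3·0+4·3 = 12 | 5·0+6·0+2·2+4·2 = 12
T: 3·1+4·7 = 31 | 5·1+6·3+2·0+4·2 = 31
Y: 3·7+4·8 = 53 | 5·5+6·0+2·8+4·3 = 53
E: 3·0+4·3 = 12 | 5·0+6·0+2·0+4·3 = 12
D: 3·4+4·7 = 40 | 5·0+6·5+2·3+4·1 = 40
gcd(3,4,5,6,2,4) = 1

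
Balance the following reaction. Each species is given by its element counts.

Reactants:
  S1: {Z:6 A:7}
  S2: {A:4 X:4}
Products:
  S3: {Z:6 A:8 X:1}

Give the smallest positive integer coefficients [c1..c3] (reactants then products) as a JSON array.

Z: 4·6+1·0 = 24 | 4·6 = 24
A: 4·7+1·4 = 32 | 4·8 = 32
X: 4·0+1·4 = 4 | 4·1 = 4
gcd(4,1,4) = 1

Coefficients: [4, 1, 4]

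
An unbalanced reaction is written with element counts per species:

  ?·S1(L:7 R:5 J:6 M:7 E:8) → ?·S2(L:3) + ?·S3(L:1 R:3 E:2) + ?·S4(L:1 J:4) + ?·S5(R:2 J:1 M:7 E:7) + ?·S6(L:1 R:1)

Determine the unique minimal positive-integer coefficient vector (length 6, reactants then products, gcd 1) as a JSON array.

Coefficients: [4, 5, 2, 5, 4, 6]

L: 4·7 = 28 | 5·3+2·1+5·1+4·0+6·1 = 28
R: 4·5 = 20 | 5·0+2·3+5·0+4·2+6·1 = 20
J: 4·6 = 24 | 5·0+2·0+5·4+4·1+6·0 = 24
M: 4·7 = 28 | 5·0+2·0+5·0+4·7+6·0 = 28
E: 4·8 = 32 | 5·0+2·2+5·0+4·7+6·0 = 32
gcd(4,5,2,5,4,6) = 1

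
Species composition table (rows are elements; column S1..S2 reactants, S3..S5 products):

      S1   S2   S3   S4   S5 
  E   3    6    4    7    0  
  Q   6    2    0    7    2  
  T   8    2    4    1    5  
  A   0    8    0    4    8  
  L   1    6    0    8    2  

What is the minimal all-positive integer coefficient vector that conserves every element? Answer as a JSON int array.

E: 4·3+6·6 = 48 | 5·4+4·7+4·0 = 48
Q: 4·6+6·2 = 36 | 5·0+4·7+4·2 = 36
T: 4·8+6·2 = 44 | 5·4+4·1+4·5 = 44
A: 4·0+6·8 = 48 | 5·0+4·4+4·8 = 48
L: 4·1+6·6 = 40 | 5·0+4·8+4·2 = 40
gcd(4,6,5,4,4) = 1

Coefficients: [4, 6, 5, 4, 4]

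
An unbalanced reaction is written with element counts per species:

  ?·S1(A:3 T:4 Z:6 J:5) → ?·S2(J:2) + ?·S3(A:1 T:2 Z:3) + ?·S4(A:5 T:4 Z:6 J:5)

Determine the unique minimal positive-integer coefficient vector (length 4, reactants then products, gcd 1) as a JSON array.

Coefficients: [3, 5, 4, 1]

A: 3·3 = 9 | 5·0+4·1+1·5 = 9
T: 3·4 = 12 | 5·0+4·2+1·4 = 12
Z: 3·6 = 18 | 5·0+4·3+1·6 = 18
J: 3·5 = 15 | 5·2+4·0+1·5 = 15
gcd(3,5,4,1) = 1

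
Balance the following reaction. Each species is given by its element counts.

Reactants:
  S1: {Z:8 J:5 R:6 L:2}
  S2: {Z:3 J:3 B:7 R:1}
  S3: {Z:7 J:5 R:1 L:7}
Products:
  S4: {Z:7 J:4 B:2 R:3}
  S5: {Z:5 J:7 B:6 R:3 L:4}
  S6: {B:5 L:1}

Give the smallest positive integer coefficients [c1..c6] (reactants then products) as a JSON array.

Coefficients: [2, 5, 1, 4, 2, 3]

Z: 2·8+5·3+1·7 = 38 | 4·7+2·5+3·0 = 38
J: 2·5+5·3+1·5 = 30 | 4·4+2·7+3·0 = 30
B: 2·0+5·7+1·0 = 35 | 4·2+2·6+3·5 = 35
R: 2·6+5·1+1·1 = 18 | 4·3+2·3+3·0 = 18
L: 2·2+5·0+1·7 = 11 | 4·0+2·4+3·1 = 11
gcd(2,5,1,4,2,3) = 1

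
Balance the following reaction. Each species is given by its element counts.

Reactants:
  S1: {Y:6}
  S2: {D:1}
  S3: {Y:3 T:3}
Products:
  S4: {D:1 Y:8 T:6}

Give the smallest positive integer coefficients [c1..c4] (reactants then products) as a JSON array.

Coefficients: [1, 3, 6, 3]

D: 1·0+3·1+6·0 = 3 | 3·1 = 3
Y: 1·6+3·0+6·3 = 24 | 3·8 = 24
T: 1·0+3·0+6·3 = 18 | 3·6 = 18
gcd(1,3,6,3) = 1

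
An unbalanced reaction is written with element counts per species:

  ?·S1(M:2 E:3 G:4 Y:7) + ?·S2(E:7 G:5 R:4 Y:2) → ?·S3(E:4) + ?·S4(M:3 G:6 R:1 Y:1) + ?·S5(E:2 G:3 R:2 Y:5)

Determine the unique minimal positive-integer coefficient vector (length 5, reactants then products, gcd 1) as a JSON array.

M: 3·2+3·0 = 6 | 5·0+2·3+5·0 = 6
E: 3·3+3·7 = 30 | 5·4+2·0+5·2 = 30
G: 3·4+3·5 = 27 | 5·0+2·6+5·3 = 27
R: 3·0+3·4 = 12 | 5·0+2·1+5·2 = 12
Y: 3·7+3·2 = 27 | 5·0+2·1+5·5 = 27
gcd(3,3,5,2,5) = 1

Coefficients: [3, 3, 5, 2, 5]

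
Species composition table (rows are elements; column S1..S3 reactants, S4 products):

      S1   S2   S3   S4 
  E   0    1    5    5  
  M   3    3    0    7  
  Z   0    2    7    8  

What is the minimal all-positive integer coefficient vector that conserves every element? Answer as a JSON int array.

E: 2·0+5·1+2·5 = 15 | 3·5 = 15
M: 2·3+5·3+2·0 = 21 | 3·7 = 21
Z: 2·0+5·2+2·7 = 24 | 3·8 = 24
gcd(2,5,2,3) = 1

Coefficients: [2, 5, 2, 3]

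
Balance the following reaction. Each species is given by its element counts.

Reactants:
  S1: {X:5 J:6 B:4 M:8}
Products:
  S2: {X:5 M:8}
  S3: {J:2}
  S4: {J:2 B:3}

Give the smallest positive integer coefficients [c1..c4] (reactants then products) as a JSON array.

X: 3·5 = 15 | 3·5+5·0+4·0 = 15
J: 3·6 = 18 | 3·0+5·2+4·2 = 18
B: 3·4 = 12 | 3·0+5·0+4·3 = 12
M: 3·8 = 24 | 3·8+5·0+4·0 = 24
gcd(3,3,5,4) = 1

Coefficients: [3, 3, 5, 4]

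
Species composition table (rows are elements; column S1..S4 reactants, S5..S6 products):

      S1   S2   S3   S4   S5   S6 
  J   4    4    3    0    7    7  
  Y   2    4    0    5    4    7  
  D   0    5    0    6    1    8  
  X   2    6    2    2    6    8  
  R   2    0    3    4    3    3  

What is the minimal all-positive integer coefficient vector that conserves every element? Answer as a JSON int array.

Coefficients: [4, 4, 1, 1, 2, 3]

J: 4·4+4·4+1·3+1·0 = 35 | 2·7+3·7 = 35
Y: 4·2+4·4+1·0+1·5 = 29 | 2·4+3·7 = 29
D: 4·0+4·5+1·0+1·6 = 26 | 2·1+3·8 = 26
X: 4·2+4·6+1·2+1·2 = 36 | 2·6+3·8 = 36
R: 4·2+4·0+1·3+1·4 = 15 | 2·3+3·3 = 15
gcd(4,4,1,1,2,3) = 1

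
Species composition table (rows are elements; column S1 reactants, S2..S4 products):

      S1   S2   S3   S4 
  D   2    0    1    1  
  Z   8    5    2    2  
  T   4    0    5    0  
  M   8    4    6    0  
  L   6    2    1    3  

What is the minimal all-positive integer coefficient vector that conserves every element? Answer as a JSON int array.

D: 5·2 = 10 | 4·0+4·1+6·1 = 10
Z: 5·8 = 40 | 4·5+4·2+6·2 = 40
T: 5·4 = 20 | 4·0+4·5+6·0 = 20
M: 5·8 = 40 | 4·4+4·6+6·0 = 40
L: 5·6 = 30 | 4·2+4·1+6·3 = 30
gcd(5,4,4,6) = 1

Coefficients: [5, 4, 4, 6]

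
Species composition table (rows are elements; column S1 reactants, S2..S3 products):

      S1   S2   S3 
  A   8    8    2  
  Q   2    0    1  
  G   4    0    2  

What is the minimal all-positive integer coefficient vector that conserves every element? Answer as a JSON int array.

Coefficients: [2, 1, 4]

A: 2·8 = 16 | 1·8+4·2 = 16
Q: 2·2 = 4 | 1·0+4·1 = 4
G: 2·4 = 8 | 1·0+4·2 = 8
gcd(2,1,4) = 1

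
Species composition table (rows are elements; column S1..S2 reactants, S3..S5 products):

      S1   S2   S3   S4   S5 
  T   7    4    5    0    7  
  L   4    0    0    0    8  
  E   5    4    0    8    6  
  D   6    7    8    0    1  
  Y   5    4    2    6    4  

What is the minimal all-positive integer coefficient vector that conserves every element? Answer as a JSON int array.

T: 6·7+1·4 = 46 | 5·5+2·0+3·7 = 46
L: 6·4+1·0 = 24 | 5·0+2·0+3·8 = 24
E: 6·5+1·4 = 34 | 5·0+2·8+3·6 = 34
D: 6·6+1·7 = 43 | 5·8+2·0+3·1 = 43
Y: 6·5+1·4 = 34 | 5·2+2·6+3·4 = 34
gcd(6,1,5,2,3) = 1

Coefficients: [6, 1, 5, 2, 3]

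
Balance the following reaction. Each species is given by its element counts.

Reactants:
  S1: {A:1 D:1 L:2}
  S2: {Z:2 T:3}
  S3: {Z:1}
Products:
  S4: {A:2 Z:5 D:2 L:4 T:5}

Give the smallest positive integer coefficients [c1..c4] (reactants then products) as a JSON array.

Coefficients: [6, 5, 5, 3]

A: 6·1+5·0+5·0 = 6 | 3·2 = 6
Z: 6·0+5·2+5·1 = 15 | 3·5 = 15
D: 6·1+5·0+5·0 = 6 | 3·2 = 6
L: 6·2+5·0+5·0 = 12 | 3·4 = 12
T: 6·0+5·3+5·0 = 15 | 3·5 = 15
gcd(6,5,5,3) = 1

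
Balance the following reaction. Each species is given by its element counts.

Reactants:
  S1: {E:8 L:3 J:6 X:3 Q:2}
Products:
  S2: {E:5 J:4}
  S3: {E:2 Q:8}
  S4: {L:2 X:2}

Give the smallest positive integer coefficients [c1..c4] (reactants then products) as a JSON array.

Coefficients: [4, 6, 1, 6]

E: 4·8 = 32 | 6·5+1·2+6·0 = 32
L: 4·3 = 12 | 6·0+1·0+6·2 = 12
J: 4·6 = 24 | 6·4+1·0+6·0 = 24
X: 4·3 = 12 | 6·0+1·0+6·2 = 12
Q: 4·2 = 8 | 6·0+1·8+6·0 = 8
gcd(4,6,1,6) = 1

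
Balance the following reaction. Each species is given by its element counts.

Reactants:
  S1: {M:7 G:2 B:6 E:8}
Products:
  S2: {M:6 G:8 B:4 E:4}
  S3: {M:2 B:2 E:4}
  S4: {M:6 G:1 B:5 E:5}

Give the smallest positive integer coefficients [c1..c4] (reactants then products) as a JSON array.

M: 6·7 = 42 | 1·6+6·2+4·6 = 42
G: 6·2 = 12 | 1·8+6·0+4·1 = 12
B: 6·6 = 36 | 1·4+6·2+4·5 = 36
E: 6·8 = 48 | 1·4+6·4+4·5 = 48
gcd(6,1,6,4) = 1

Coefficients: [6, 1, 6, 4]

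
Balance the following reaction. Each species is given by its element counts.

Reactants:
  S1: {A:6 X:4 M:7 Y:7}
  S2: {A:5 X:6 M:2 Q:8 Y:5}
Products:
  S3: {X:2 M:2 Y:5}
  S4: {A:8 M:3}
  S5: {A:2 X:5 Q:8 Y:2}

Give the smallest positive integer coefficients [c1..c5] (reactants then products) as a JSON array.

Coefficients: [1, 6, 5, 3, 6]

A: 1·6+6·5 = 36 | 5·0+3·8+6·2 = 36
X: 1·4+6·6 = 40 | 5·2+3·0+6·5 = 40
M: 1·7+6·2 = 19 | 5·2+3·3+6·0 = 19
Q: 1·0+6·8 = 48 | 5·0+3·0+6·8 = 48
Y: 1·7+6·5 = 37 | 5·5+3·0+6·2 = 37
gcd(1,6,5,3,6) = 1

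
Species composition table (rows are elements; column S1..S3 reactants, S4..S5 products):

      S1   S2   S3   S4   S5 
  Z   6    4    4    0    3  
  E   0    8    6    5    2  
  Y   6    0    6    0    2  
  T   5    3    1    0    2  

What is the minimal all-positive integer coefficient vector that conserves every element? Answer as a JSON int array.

Coefficients: [1, 2, 1, 2, 6]

Z: 1·6+2·4+1·4 = 18 | 2·0+6·3 = 18
E: 1·0+2·8+1·6 = 22 | 2·5+6·2 = 22
Y: 1·6+2·0+1·6 = 12 | 2·0+6·2 = 12
T: 1·5+2·3+1·1 = 12 | 2·0+6·2 = 12
gcd(1,2,1,2,6) = 1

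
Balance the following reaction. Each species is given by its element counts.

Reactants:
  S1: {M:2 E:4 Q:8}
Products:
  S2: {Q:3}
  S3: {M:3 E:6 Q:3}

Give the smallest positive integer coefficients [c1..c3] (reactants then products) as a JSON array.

M: 3·2 = 6 | 6·0+2·3 = 6
E: 3·4 = 12 | 6·0+2·6 = 12
Q: 3·8 = 24 | 6·3+2·3 = 24
gcd(3,6,2) = 1

Coefficients: [3, 6, 2]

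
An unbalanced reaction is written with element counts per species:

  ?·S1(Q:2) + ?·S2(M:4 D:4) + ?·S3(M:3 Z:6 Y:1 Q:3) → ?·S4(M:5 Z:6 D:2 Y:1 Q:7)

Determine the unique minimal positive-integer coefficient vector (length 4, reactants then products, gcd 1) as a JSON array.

Coefficients: [4, 1, 2, 2]

M: 4·0+1·4+2·3 = 10 | 2·5 = 10
Z: 4·0+1·0+2·6 = 12 | 2·6 = 12
D: 4·0+1·4+2·0 = 4 | 2·2 = 4
Y: 4·0+1·0+2·1 = 2 | 2·1 = 2
Q: 4·2+1·0+2·3 = 14 | 2·7 = 14
gcd(4,1,2,2) = 1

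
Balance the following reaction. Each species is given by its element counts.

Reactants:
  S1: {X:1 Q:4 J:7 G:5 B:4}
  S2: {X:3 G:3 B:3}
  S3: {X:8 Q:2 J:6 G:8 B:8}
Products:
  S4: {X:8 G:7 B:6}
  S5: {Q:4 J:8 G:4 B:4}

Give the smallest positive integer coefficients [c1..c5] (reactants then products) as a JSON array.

X: 4·1+4·3+2·8 = 32 | 4·8+5·0 = 32
Q: 4·4+4·0+2·2 = 20 | 4·0+5·4 = 20
J: 4·7+4·0+2·6 = 40 | 4·0+5·8 = 40
G: 4·5+4·3+2·8 = 48 | 4·7+5·4 = 48
B: 4·4+4·3+2·8 = 44 | 4·6+5·4 = 44
gcd(4,4,2,4,5) = 1

Coefficients: [4, 4, 2, 4, 5]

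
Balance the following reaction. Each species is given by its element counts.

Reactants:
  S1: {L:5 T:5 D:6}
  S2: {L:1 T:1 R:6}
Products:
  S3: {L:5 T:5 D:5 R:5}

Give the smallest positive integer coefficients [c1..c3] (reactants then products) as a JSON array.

Coefficients: [5, 5, 6]

L: 5·5+5·1 = 30 | 6·5 = 30
T: 5·5+5·1 = 30 | 6·5 = 30
D: 5·6+5·0 = 30 | 6·5 = 30
R: 5·0+5·6 = 30 | 6·5 = 30
gcd(5,5,6) = 1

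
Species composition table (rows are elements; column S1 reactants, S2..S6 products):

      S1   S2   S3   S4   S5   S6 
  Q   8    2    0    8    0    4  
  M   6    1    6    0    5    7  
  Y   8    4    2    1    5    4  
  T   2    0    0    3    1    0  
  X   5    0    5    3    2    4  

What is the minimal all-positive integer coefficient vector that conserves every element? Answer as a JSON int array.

Q: 5·8 = 40 | 6·2+2·0+3·8+1·0+1·4 = 40
M: 5·6 = 30 | 6·1+2·6+3·0+1·5+1·7 = 30
Y: 5·8 = 40 | 6·4+2·2+3·1+1·5+1·4 = 40
T: 5·2 = 10 | 6·0+2·0+3·3+1·1+1·0 = 10
X: 5·5 = 25 | 6·0+2·5+3·3+1·2+1·4 = 25
gcd(5,6,2,3,1,1) = 1

Coefficients: [5, 6, 2, 3, 1, 1]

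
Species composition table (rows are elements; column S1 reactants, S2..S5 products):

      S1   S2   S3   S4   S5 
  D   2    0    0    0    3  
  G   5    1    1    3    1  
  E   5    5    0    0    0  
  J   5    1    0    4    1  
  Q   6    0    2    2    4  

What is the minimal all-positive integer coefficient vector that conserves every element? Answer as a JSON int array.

Coefficients: [6, 6, 5, 5, 4]

D: 6·2 = 12 | 6·0+5·0+5·0+4·3 = 12
G: 6·5 = 30 | 6·1+5·1+5·3+4·1 = 30
E: 6·5 = 30 | 6·5+5·0+5·0+4·0 = 30
J: 6·5 = 30 | 6·1+5·0+5·4+4·1 = 30
Q: 6·6 = 36 | 6·0+5·2+5·2+4·4 = 36
gcd(6,6,5,5,4) = 1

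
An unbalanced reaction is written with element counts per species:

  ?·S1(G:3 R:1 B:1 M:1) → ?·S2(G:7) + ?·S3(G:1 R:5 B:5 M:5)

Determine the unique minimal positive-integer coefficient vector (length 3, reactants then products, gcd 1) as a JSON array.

G: 5·3 = 15 | 2·7+1·1 = 15
R: 5·1 = 5 | 2·0+1·5 = 5
B: 5·1 = 5 | 2·0+1·5 = 5
M: 5·1 = 5 | 2·0+1·5 = 5
gcd(5,2,1) = 1

Coefficients: [5, 2, 1]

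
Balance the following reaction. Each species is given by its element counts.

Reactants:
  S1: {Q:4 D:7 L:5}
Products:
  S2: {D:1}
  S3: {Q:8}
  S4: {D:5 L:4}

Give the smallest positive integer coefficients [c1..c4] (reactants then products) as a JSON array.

Coefficients: [4, 3, 2, 5]

Q: 4·4 = 16 | 3·0+2·8+5·0 = 16
D: 4·7 = 28 | 3·1+2·0+5·5 = 28
L: 4·5 = 20 | 3·0+2·0+5·4 = 20
gcd(4,3,2,5) = 1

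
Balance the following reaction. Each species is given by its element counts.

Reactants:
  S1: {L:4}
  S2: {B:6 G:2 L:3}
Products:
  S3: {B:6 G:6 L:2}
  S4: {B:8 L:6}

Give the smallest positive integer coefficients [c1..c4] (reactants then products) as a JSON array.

B: 1·0+6·6 = 36 | 2·6+3·8 = 36
G: 1·0+6·2 = 12 | 2·6+3·0 = 12
L: 1·4+6·3 = 22 | 2·2+3·6 = 22
gcd(1,6,2,3) = 1

Coefficients: [1, 6, 2, 3]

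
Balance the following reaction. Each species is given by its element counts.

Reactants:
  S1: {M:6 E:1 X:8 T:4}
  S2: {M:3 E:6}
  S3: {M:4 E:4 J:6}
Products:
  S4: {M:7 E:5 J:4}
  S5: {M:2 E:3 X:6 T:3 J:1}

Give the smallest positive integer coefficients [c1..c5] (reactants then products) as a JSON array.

M: 3·6+3·3+4·4 = 43 | 5·7+4·2 = 43
E: 3·1+3·6+4·4 = 37 | 5·5+4·3 = 37
X: 3·8+3·0+4·0 = 24 | 5·0+4·6 = 24
T: 3·4+3·0+4·0 = 12 | 5·0+4·3 = 12
J: 3·0+3·0+4·6 = 24 | 5·4+4·1 = 24
gcd(3,3,4,5,4) = 1

Coefficients: [3, 3, 4, 5, 4]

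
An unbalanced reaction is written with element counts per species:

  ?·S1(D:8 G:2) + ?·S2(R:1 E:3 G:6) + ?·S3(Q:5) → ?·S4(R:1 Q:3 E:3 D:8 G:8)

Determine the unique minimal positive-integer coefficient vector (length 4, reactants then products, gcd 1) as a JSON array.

R: 5·0+5·1+3·0 = 5 | 5·1 = 5
Q: 5·0+5·0+3·5 = 15 | 5·3 = 15
E: 5·0+5·3+3·0 = 15 | 5·3 = 15
D: 5·8+5·0+3·0 = 40 | 5·8 = 40
G: 5·2+5·6+3·0 = 40 | 5·8 = 40
gcd(5,5,3,5) = 1

Coefficients: [5, 5, 3, 5]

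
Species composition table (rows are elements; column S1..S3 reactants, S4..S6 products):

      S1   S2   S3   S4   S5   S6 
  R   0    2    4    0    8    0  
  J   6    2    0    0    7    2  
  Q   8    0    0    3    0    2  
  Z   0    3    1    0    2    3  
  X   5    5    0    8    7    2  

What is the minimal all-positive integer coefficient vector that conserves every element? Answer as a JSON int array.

Coefficients: [2, 6, 1, 2, 2, 5]

R: 2·0+6·2+1·4 = 16 | 2·0+2·8+5·0 = 16
J: 2·6+6·2+1·0 = 24 | 2·0+2·7+5·2 = 24
Q: 2·8+6·0+1·0 = 16 | 2·3+2·0+5·2 = 16
Z: 2·0+6·3+1·1 = 19 | 2·0+2·2+5·3 = 19
X: 2·5+6·5+1·0 = 40 | 2·8+2·7+5·2 = 40
gcd(2,6,1,2,2,5) = 1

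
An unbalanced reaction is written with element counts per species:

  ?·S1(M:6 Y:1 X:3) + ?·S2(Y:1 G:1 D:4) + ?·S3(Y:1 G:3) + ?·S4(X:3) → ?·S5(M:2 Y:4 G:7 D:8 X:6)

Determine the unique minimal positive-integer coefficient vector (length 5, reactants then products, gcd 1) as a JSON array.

M: 1·6+6·0+5·0+5·0 = 6 | 3·2 = 6
Y: 1·1+6·1+5·1+5·0 = 12 | 3·4 = 12
G: 1·0+6·1+5·3+5·0 = 21 | 3·7 = 21
D: 1·0+6·4+5·0+5·0 = 24 | 3·8 = 24
X: 1·3+6·0+5·0+5·3 = 18 | 3·6 = 18
gcd(1,6,5,5,3) = 1

Coefficients: [1, 6, 5, 5, 3]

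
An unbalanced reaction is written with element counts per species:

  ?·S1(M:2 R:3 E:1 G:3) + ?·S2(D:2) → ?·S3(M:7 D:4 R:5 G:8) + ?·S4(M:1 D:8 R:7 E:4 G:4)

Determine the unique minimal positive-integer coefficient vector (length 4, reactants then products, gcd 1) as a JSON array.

M: 4·2+6·0 = 8 | 1·7+1·1 = 8
D: 4·0+6·2 = 12 | 1·4+1·8 = 12
R: 4·3+6·0 = 12 | 1·5+1·7 = 12
E: 4·1+6·0 = 4 | 1·0+1·4 = 4
G: 4·3+6·0 = 12 | 1·8+1·4 = 12
gcd(4,6,1,1) = 1

Coefficients: [4, 6, 1, 1]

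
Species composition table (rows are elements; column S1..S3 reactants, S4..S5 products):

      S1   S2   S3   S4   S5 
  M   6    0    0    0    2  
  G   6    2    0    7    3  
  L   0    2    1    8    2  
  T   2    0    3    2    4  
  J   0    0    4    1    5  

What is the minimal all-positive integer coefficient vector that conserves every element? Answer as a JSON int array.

M: 1·6+5·0+4·0 = 6 | 1·0+3·2 = 6
G: 1·6+5·2+4·0 = 16 | 1·7+3·3 = 16
L: 1·0+5·2+4·1 = 14 | 1·8+3·2 = 14
T: 1·2+5·0+4·3 = 14 | 1·2+3·4 = 14
J: 1·0+5·0+4·4 = 16 | 1·1+3·5 = 16
gcd(1,5,4,1,3) = 1

Coefficients: [1, 5, 4, 1, 3]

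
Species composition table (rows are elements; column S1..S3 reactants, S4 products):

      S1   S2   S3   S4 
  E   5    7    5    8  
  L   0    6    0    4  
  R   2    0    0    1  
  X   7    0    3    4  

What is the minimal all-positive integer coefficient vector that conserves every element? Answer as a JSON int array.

Coefficients: [3, 4, 1, 6]

E: 3·5+4·7+1·5 = 48 | 6·8 = 48
L: 3·0+4·6+1·0 = 24 | 6·4 = 24
R: 3·2+4·0+1·0 = 6 | 6·1 = 6
X: 3·7+4·0+1·3 = 24 | 6·4 = 24
gcd(3,4,1,6) = 1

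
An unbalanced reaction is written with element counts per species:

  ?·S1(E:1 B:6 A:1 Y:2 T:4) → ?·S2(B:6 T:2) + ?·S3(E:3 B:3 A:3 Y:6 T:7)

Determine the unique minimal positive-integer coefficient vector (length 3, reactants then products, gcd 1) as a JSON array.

E: 6·1 = 6 | 5·0+2·3 = 6
B: 6·6 = 36 | 5·6+2·3 = 36
A: 6·1 = 6 | 5·0+2·3 = 6
Y: 6·2 = 12 | 5·0+2·6 = 12
T: 6·4 = 24 | 5·2+2·7 = 24
gcd(6,5,2) = 1

Coefficients: [6, 5, 2]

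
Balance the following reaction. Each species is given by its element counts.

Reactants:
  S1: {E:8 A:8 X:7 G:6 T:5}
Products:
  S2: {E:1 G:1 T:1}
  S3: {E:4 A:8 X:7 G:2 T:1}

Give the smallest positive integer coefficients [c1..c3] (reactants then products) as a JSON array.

E: 1·8 = 8 | 4·1+1·4 = 8
A: 1·8 = 8 | 4·0+1·8 = 8
X: 1·7 = 7 | 4·0+1·7 = 7
G: 1·6 = 6 | 4·1+1·2 = 6
T: 1·5 = 5 | 4·1+1·1 = 5
gcd(1,4,1) = 1

Coefficients: [1, 4, 1]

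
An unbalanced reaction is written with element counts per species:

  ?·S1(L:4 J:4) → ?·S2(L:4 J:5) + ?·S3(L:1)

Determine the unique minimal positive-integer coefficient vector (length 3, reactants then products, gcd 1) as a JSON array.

L: 5·4 = 20 | 4·4+4·1 = 20
J: 5·4 = 20 | 4·5+4·0 = 20
gcd(5,4,4) = 1

Coefficients: [5, 4, 4]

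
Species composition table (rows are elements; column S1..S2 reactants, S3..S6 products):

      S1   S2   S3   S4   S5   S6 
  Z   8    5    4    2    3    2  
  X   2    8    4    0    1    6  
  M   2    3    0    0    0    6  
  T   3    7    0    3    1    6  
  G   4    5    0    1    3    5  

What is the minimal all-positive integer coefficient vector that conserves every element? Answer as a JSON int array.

Z: 3·8+4·5 = 44 | 4·4+5·2+4·3+3·2 = 44
X: 3·2+4·8 = 38 | 4·4+5·0+4·1+3·6 = 38
M: 3·2+4·3 = 18 | 4·0+5·0+4·0+3·6 = 18
T: 3·3+4·7 = 37 | 4·0+5·3+4·1+3·6 = 37
G: 3·4+4·5 = 32 | 4·0+5·1+4·3+3·5 = 32
gcd(3,4,4,5,4,3) = 1

Coefficients: [3, 4, 4, 5, 4, 3]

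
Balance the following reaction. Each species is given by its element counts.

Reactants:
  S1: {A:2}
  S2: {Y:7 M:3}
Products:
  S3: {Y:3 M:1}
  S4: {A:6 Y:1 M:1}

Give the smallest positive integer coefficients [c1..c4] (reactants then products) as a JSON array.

Coefficients: [3, 1, 2, 1]

A: 3·2+1·0 = 6 | 2·0+1·6 = 6
Y: 3·0+1·7 = 7 | 2·3+1·1 = 7
M: 3·0+1·3 = 3 | 2·1+1·1 = 3
gcd(3,1,2,1) = 1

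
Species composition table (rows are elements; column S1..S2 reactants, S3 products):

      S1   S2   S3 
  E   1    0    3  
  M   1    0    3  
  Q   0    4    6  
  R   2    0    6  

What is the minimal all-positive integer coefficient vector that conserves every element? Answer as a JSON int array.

E: 6·1+3·0 = 6 | 2·3 = 6
M: 6·1+3·0 = 6 | 2·3 = 6
Q: 6·0+3·4 = 12 | 2·6 = 12
R: 6·2+3·0 = 12 | 2·6 = 12
gcd(6,3,2) = 1

Coefficients: [6, 3, 2]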